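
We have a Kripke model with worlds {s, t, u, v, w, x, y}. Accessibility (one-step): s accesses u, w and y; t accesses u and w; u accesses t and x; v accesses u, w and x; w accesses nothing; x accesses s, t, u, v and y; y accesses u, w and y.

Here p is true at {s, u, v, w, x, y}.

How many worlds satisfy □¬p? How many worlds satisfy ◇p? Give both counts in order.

For □¬p:
s: successors {u, w, y}; ¬p there: u:F, w:F, y:F. ✗
t: successors {u, w}; ¬p there: u:F, w:F. ✗
u: successors {t, x}; ¬p there: t:T, x:F. ✗
v: successors {u, w, x}; ¬p there: u:F, w:F, x:F. ✗
w: no successors, so □¬p holds vacuously. ✓
x: successors {s, t, u, v, y}; ¬p there: s:F, t:T, u:F, v:F, y:F. ✗
y: successors {u, w, y}; ¬p there: u:F, w:F, y:F. ✗
— 1 world.
For ◇p:
s: successors {u, w, y}; p there: u:T, w:T, y:T. ✓
t: successors {u, w}; p there: u:T, w:T. ✓
u: successors {t, x}; p there: t:F, x:T. ✓
v: successors {u, w, x}; p there: u:T, w:T, x:T. ✓
w: no successors, so ◇p fails. ✗
x: successors {s, t, u, v, y}; p there: s:T, t:F, u:T, v:T, y:T. ✓
y: successors {u, w, y}; p there: u:T, w:T, y:T. ✓
— 6 worlds.

1 and 6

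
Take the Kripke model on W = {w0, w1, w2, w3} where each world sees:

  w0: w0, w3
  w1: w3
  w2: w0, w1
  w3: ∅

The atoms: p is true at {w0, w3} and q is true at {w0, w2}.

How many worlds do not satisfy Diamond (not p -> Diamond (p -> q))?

1

w0: successors {w0, w3}; not p -> Diamond (p -> q) there: w0:T, w3:T. ✓
w1: successors {w3}; not p -> Diamond (p -> q) there: w3:T. ✓
w2: successors {w0, w1}; not p -> Diamond (p -> q) there: w0:T, w1:F. ✓
w3: no successors, so Diamond (not p -> Diamond (p -> q)) fails. ✗
Satisfying worlds: {w0, w1, w2}.
So Diamond (not p -> Diamond (p -> q)) fails at the other 1 world.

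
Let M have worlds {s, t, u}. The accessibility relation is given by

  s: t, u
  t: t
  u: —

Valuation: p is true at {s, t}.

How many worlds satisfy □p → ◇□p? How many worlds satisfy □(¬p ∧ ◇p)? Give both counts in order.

For □p → ◇□p:
s: □p is F, ◇□p is T. ✓
t: □p is T, ◇□p is T. ✓
u: □p is T, ◇□p is F. ✗
— 2 worlds.
For □(¬p ∧ ◇p):
s: successors {t, u}; ¬p ∧ ◇p there: t:F, u:F. ✗
t: successors {t}; ¬p ∧ ◇p there: t:F. ✗
u: no successors, so □(¬p ∧ ◇p) holds vacuously. ✓
— 1 world.

2 and 1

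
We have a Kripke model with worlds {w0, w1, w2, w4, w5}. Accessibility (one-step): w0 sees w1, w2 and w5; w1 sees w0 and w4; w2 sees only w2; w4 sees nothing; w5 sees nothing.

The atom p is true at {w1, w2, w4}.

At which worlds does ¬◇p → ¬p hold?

w0: ¬◇p is F, ¬p is T. ✓
w1: ¬◇p is F, ¬p is F. ✓
w2: ¬◇p is F, ¬p is F. ✓
w4: ¬◇p is T, ¬p is F. ✗
w5: ¬◇p is T, ¬p is T. ✓

{w0, w1, w2, w5}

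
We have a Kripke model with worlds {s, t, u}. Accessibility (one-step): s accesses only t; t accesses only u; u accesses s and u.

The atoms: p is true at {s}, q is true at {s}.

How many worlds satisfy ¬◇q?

s: ◇q is F. ✓
t: ◇q is F. ✓
u: ◇q is T. ✗
Satisfying worlds: {s, t}.

2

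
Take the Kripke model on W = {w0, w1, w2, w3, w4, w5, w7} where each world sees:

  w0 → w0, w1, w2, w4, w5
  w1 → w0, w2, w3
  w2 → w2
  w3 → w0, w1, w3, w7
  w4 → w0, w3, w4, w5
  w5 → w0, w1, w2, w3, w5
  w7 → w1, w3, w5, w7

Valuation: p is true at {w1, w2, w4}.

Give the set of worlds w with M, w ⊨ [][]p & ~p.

w0: [][]p is F, ~p is T. ✗
w1: [][]p is F, ~p is F. ✗
w2: [][]p is T, ~p is F. ✗
w3: [][]p is F, ~p is T. ✗
w4: [][]p is F, ~p is F. ✗
w5: [][]p is F, ~p is T. ✗
w7: [][]p is F, ~p is T. ✗

∅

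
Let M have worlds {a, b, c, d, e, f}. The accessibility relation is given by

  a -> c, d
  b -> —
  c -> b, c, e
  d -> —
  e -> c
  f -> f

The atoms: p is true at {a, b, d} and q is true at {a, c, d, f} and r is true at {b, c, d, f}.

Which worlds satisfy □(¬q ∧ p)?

a: successors {c, d}; ¬q ∧ p there: c:F, d:F. ✗
b: no successors, so □(¬q ∧ p) holds vacuously. ✓
c: successors {b, c, e}; ¬q ∧ p there: b:T, c:F, e:F. ✗
d: no successors, so □(¬q ∧ p) holds vacuously. ✓
e: successors {c}; ¬q ∧ p there: c:F. ✗
f: successors {f}; ¬q ∧ p there: f:F. ✗

{b, d}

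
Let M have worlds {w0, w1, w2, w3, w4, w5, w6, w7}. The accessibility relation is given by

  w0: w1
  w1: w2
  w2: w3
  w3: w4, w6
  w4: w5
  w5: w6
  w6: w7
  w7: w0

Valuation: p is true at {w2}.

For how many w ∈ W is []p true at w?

w0: successors {w1}; p there: w1:F. ✗
w1: successors {w2}; p there: w2:T. ✓
w2: successors {w3}; p there: w3:F. ✗
w3: successors {w4, w6}; p there: w4:F, w6:F. ✗
w4: successors {w5}; p there: w5:F. ✗
w5: successors {w6}; p there: w6:F. ✗
w6: successors {w7}; p there: w7:F. ✗
w7: successors {w0}; p there: w0:F. ✗
Satisfying worlds: {w1}.

1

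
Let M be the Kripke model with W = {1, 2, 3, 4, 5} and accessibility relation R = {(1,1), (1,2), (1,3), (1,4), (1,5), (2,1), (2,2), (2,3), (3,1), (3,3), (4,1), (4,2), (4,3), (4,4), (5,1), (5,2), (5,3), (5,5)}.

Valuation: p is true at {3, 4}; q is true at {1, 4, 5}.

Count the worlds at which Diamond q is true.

1: successors {1, 2, 3, 4, 5}; q there: 1:T, 2:F, 3:F, 4:T, 5:T. ✓
2: successors {1, 2, 3}; q there: 1:T, 2:F, 3:F. ✓
3: successors {1, 3}; q there: 1:T, 3:F. ✓
4: successors {1, 2, 3, 4}; q there: 1:T, 2:F, 3:F, 4:T. ✓
5: successors {1, 2, 3, 5}; q there: 1:T, 2:F, 3:F, 5:T. ✓
Satisfying worlds: {1, 2, 3, 4, 5}.

5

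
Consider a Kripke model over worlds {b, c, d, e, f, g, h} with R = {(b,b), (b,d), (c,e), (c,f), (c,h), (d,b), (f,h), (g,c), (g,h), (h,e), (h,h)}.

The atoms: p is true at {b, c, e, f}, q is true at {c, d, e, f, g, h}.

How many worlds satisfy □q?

b: successors {b, d}; q there: b:F, d:T. ✗
c: successors {e, f, h}; q there: e:T, f:T, h:T. ✓
d: successors {b}; q there: b:F. ✗
e: no successors, so □q holds vacuously. ✓
f: successors {h}; q there: h:T. ✓
g: successors {c, h}; q there: c:T, h:T. ✓
h: successors {e, h}; q there: e:T, h:T. ✓
Satisfying worlds: {c, e, f, g, h}.

5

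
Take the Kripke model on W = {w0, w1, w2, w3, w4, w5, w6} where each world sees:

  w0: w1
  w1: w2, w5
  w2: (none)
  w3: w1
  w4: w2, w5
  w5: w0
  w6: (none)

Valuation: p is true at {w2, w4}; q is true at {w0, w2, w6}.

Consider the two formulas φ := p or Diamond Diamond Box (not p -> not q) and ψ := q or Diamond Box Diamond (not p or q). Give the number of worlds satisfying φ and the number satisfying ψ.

For p or Diamond Diamond Box (not p -> not q):
w0: p is F, Diamond Diamond Box (not p -> not q) is T. ✓
w1: p is F, Diamond Diamond Box (not p -> not q) is T. ✓
w2: p is T, Diamond Diamond Box (not p -> not q) is F. ✓
w3: p is F, Diamond Diamond Box (not p -> not q) is T. ✓
w4: p is T, Diamond Diamond Box (not p -> not q) is T. ✓
w5: p is F, Diamond Diamond Box (not p -> not q) is T. ✓
w6: p is F, Diamond Diamond Box (not p -> not q) is F. ✗
— 6 worlds.
For q or Diamond Box Diamond (not p or q):
w0: q is T, Diamond Box Diamond (not p or q) is F. ✓
w1: q is F, Diamond Box Diamond (not p or q) is T. ✓
w2: q is T, Diamond Box Diamond (not p or q) is F. ✓
w3: q is F, Diamond Box Diamond (not p or q) is F. ✗
w4: q is F, Diamond Box Diamond (not p or q) is T. ✓
w5: q is F, Diamond Box Diamond (not p or q) is T. ✓
w6: q is T, Diamond Box Diamond (not p or q) is F. ✓
— 6 worlds.

6 and 6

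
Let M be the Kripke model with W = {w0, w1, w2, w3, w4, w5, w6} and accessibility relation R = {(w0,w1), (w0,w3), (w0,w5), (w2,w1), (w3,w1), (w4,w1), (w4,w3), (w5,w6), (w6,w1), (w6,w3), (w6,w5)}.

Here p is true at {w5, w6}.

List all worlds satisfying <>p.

w0: successors {w1, w3, w5}; p there: w1:F, w3:F, w5:T. ✓
w1: no successors, so <>p fails. ✗
w2: successors {w1}; p there: w1:F. ✗
w3: successors {w1}; p there: w1:F. ✗
w4: successors {w1, w3}; p there: w1:F, w3:F. ✗
w5: successors {w6}; p there: w6:T. ✓
w6: successors {w1, w3, w5}; p there: w1:F, w3:F, w5:T. ✓

{w0, w5, w6}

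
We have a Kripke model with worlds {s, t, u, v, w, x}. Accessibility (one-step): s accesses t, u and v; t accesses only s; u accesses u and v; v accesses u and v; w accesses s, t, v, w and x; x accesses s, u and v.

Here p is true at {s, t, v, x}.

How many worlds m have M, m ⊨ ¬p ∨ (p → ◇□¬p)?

s: ¬p is F, p → ◇□¬p is F. ✗
t: ¬p is F, p → ◇□¬p is F. ✗
u: ¬p is T, p → ◇□¬p is T. ✓
v: ¬p is F, p → ◇□¬p is F. ✗
w: ¬p is T, p → ◇□¬p is T. ✓
x: ¬p is F, p → ◇□¬p is F. ✗
Satisfying worlds: {u, w}.

2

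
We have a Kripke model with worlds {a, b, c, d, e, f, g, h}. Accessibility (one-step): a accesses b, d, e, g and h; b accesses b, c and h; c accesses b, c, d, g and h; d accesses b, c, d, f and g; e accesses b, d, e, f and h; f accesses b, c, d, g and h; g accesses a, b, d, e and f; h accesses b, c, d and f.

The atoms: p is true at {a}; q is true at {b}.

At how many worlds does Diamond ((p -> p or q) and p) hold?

1

a: successors {b, d, e, g, h}; (p -> p or q) and p there: b:F, d:F, e:F, g:F, h:F. ✗
b: successors {b, c, h}; (p -> p or q) and p there: b:F, c:F, h:F. ✗
c: successors {b, c, d, g, h}; (p -> p or q) and p there: b:F, c:F, d:F, g:F, h:F. ✗
d: successors {b, c, d, f, g}; (p -> p or q) and p there: b:F, c:F, d:F, f:F, g:F. ✗
e: successors {b, d, e, f, h}; (p -> p or q) and p there: b:F, d:F, e:F, f:F, h:F. ✗
f: successors {b, c, d, g, h}; (p -> p or q) and p there: b:F, c:F, d:F, g:F, h:F. ✗
g: successors {a, b, d, e, f}; (p -> p or q) and p there: a:T, b:F, d:F, e:F, f:F. ✓
h: successors {b, c, d, f}; (p -> p or q) and p there: b:F, c:F, d:F, f:F. ✗
Satisfying worlds: {g}.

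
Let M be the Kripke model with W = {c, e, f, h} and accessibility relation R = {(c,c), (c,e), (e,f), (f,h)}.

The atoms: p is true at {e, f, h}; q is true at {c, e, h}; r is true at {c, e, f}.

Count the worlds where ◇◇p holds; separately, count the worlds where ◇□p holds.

For ◇◇p:
c: successors {c, e}; ◇p there: c:T, e:T. ✓
e: successors {f}; ◇p there: f:T. ✓
f: successors {h}; ◇p there: h:F. ✗
h: no successors, so ◇◇p fails. ✗
— 2 worlds.
For ◇□p:
c: successors {c, e}; □p there: c:F, e:T. ✓
e: successors {f}; □p there: f:T. ✓
f: successors {h}; □p there: h:T. ✓
h: no successors, so ◇□p fails. ✗
— 3 worlds.

2 and 3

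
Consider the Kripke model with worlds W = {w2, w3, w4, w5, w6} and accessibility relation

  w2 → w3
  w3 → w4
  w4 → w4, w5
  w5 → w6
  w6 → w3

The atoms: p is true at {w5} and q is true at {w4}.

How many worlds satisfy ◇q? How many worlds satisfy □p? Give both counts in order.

2 and 0

For ◇q:
w2: successors {w3}; q there: w3:F. ✗
w3: successors {w4}; q there: w4:T. ✓
w4: successors {w4, w5}; q there: w4:T, w5:F. ✓
w5: successors {w6}; q there: w6:F. ✗
w6: successors {w3}; q there: w3:F. ✗
— 2 worlds.
For □p:
w2: successors {w3}; p there: w3:F. ✗
w3: successors {w4}; p there: w4:F. ✗
w4: successors {w4, w5}; p there: w4:F, w5:T. ✗
w5: successors {w6}; p there: w6:F. ✗
w6: successors {w3}; p there: w3:F. ✗
— 0 worlds.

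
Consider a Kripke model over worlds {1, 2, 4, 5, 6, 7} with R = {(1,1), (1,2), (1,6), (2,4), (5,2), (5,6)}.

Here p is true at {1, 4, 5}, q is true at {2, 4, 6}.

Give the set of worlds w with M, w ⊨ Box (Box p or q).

1: successors {1, 2, 6}; Box p or q there: 1:F, 2:T, 6:T. ✗
2: successors {4}; Box p or q there: 4:T. ✓
4: no successors, so Box (Box p or q) holds vacuously. ✓
5: successors {2, 6}; Box p or q there: 2:T, 6:T. ✓
6: no successors, so Box (Box p or q) holds vacuously. ✓
7: no successors, so Box (Box p or q) holds vacuously. ✓

{2, 4, 5, 6, 7}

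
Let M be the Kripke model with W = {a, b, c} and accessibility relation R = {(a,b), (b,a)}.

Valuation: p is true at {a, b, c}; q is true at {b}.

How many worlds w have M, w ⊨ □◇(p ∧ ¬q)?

2

a: successors {b}; ◇(p ∧ ¬q) there: b:T. ✓
b: successors {a}; ◇(p ∧ ¬q) there: a:F. ✗
c: no successors, so □◇(p ∧ ¬q) holds vacuously. ✓
Satisfying worlds: {a, c}.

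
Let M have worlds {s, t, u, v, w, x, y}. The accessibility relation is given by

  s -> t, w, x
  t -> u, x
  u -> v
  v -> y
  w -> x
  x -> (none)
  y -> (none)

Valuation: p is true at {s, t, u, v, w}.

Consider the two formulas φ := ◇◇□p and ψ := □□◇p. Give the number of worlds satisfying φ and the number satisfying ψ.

For ◇◇□p:
s: successors {t, w, x}; ◇□p there: t:T, w:T, x:F. ✓
t: successors {u, x}; ◇□p there: u:F, x:F. ✗
u: successors {v}; ◇□p there: v:T. ✓
v: successors {y}; ◇□p there: y:F. ✗
w: successors {x}; ◇□p there: x:F. ✗
x: no successors, so ◇◇□p fails. ✗
y: no successors, so ◇◇□p fails. ✗
— 2 worlds.
For □□◇p:
s: successors {t, w, x}; □◇p there: t:F, w:F, x:T. ✗
t: successors {u, x}; □◇p there: u:F, x:T. ✗
u: successors {v}; □◇p there: v:F. ✗
v: successors {y}; □◇p there: y:T. ✓
w: successors {x}; □◇p there: x:T. ✓
x: no successors, so □□◇p holds vacuously. ✓
y: no successors, so □□◇p holds vacuously. ✓
— 4 worlds.

2 and 4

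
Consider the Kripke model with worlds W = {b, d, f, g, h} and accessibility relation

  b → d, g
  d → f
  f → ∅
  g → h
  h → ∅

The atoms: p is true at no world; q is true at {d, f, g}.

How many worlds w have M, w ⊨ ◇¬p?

b: successors {d, g}; ¬p there: d:T, g:T. ✓
d: successors {f}; ¬p there: f:T. ✓
f: no successors, so ◇¬p fails. ✗
g: successors {h}; ¬p there: h:T. ✓
h: no successors, so ◇¬p fails. ✗
Satisfying worlds: {b, d, g}.

3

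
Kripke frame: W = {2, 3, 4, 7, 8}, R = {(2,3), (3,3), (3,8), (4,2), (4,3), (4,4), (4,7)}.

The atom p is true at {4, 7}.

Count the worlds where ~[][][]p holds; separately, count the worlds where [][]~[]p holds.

3 and 2

For ~[][][]p:
2: [][][]p is F. ✓
3: [][][]p is F. ✓
4: [][][]p is F. ✓
7: [][][]p is T. ✗
8: [][][]p is T. ✗
— 3 worlds.
For [][]~[]p:
2: successors {3}; []~[]p there: 3:F. ✗
3: successors {3, 8}; []~[]p there: 3:F, 8:T. ✗
4: successors {2, 3, 4, 7}; []~[]p there: 2:T, 3:F, 4:F, 7:T. ✗
7: no successors, so [][]~[]p holds vacuously. ✓
8: no successors, so [][]~[]p holds vacuously. ✓
— 2 worlds.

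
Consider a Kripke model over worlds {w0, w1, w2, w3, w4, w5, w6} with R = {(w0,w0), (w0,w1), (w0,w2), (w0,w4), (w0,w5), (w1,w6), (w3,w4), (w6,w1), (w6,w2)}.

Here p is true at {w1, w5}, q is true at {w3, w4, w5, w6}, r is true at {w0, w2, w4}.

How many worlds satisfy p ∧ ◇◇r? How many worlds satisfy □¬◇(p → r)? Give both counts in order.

For p ∧ ◇◇r:
w0: p is F, ◇◇r is T. ✗
w1: p is T, ◇◇r is T. ✓
w2: p is F, ◇◇r is F. ✗
w3: p is F, ◇◇r is F. ✗
w4: p is F, ◇◇r is F. ✗
w5: p is T, ◇◇r is F. ✗
w6: p is F, ◇◇r is F. ✗
— 1 world.
For □¬◇(p → r):
w0: successors {w0, w1, w2, w4, w5}; ¬◇(p → r) there: w0:F, w1:F, w2:T, w4:T, w5:T. ✗
w1: successors {w6}; ¬◇(p → r) there: w6:F. ✗
w2: no successors, so □¬◇(p → r) holds vacuously. ✓
w3: successors {w4}; ¬◇(p → r) there: w4:T. ✓
w4: no successors, so □¬◇(p → r) holds vacuously. ✓
w5: no successors, so □¬◇(p → r) holds vacuously. ✓
w6: successors {w1, w2}; ¬◇(p → r) there: w1:F, w2:T. ✗
— 4 worlds.

1 and 4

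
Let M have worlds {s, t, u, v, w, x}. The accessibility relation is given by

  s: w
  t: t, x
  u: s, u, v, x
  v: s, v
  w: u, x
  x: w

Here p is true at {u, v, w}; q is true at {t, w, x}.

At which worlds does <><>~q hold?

s: successors {w}; <>~q there: w:T. ✓
t: successors {t, x}; <>~q there: t:F, x:F. ✗
u: successors {s, u, v, x}; <>~q there: s:F, u:T, v:T, x:F. ✓
v: successors {s, v}; <>~q there: s:F, v:T. ✓
w: successors {u, x}; <>~q there: u:T, x:F. ✓
x: successors {w}; <>~q there: w:T. ✓

{s, u, v, w, x}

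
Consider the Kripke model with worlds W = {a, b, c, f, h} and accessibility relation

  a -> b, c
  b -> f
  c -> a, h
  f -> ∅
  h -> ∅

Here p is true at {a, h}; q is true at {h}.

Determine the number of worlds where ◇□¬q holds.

a: successors {b, c}; □¬q there: b:T, c:F. ✓
b: successors {f}; □¬q there: f:T. ✓
c: successors {a, h}; □¬q there: a:T, h:T. ✓
f: no successors, so ◇□¬q fails. ✗
h: no successors, so ◇□¬q fails. ✗
Satisfying worlds: {a, b, c}.

3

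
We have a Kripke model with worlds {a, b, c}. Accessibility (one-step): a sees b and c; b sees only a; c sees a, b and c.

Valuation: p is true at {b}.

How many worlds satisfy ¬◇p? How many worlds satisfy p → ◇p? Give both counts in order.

For ¬◇p:
a: ◇p is T. ✗
b: ◇p is F. ✓
c: ◇p is T. ✗
— 1 world.
For p → ◇p:
a: p is F, ◇p is T. ✓
b: p is T, ◇p is F. ✗
c: p is F, ◇p is T. ✓
— 2 worlds.

1 and 2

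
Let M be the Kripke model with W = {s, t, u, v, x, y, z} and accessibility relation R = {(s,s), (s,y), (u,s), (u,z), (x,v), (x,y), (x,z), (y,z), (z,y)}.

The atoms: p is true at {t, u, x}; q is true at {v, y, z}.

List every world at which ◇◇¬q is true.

{s, u}

s: successors {s, y}; ◇¬q there: s:T, y:F. ✓
t: no successors, so ◇◇¬q fails. ✗
u: successors {s, z}; ◇¬q there: s:T, z:F. ✓
v: no successors, so ◇◇¬q fails. ✗
x: successors {v, y, z}; ◇¬q there: v:F, y:F, z:F. ✗
y: successors {z}; ◇¬q there: z:F. ✗
z: successors {y}; ◇¬q there: y:F. ✗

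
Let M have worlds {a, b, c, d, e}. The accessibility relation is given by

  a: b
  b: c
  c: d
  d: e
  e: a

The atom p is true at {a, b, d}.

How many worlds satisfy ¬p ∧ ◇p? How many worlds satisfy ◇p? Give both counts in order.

For ¬p ∧ ◇p:
a: ¬p is F, ◇p is T. ✗
b: ¬p is F, ◇p is F. ✗
c: ¬p is T, ◇p is T. ✓
d: ¬p is F, ◇p is F. ✗
e: ¬p is T, ◇p is T. ✓
— 2 worlds.
For ◇p:
a: successors {b}; p there: b:T. ✓
b: successors {c}; p there: c:F. ✗
c: successors {d}; p there: d:T. ✓
d: successors {e}; p there: e:F. ✗
e: successors {a}; p there: a:T. ✓
— 3 worlds.

2 and 3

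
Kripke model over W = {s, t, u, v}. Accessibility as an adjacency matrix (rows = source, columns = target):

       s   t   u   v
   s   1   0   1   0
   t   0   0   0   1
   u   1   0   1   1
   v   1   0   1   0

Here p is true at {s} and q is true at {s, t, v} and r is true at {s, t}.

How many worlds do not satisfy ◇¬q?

s: successors {s, u}; ¬q there: s:F, u:T. ✓
t: successors {v}; ¬q there: v:F. ✗
u: successors {s, u, v}; ¬q there: s:F, u:T, v:F. ✓
v: successors {s, u}; ¬q there: s:F, u:T. ✓
Satisfying worlds: {s, u, v}.
So ◇¬q fails at the other 1 world.

1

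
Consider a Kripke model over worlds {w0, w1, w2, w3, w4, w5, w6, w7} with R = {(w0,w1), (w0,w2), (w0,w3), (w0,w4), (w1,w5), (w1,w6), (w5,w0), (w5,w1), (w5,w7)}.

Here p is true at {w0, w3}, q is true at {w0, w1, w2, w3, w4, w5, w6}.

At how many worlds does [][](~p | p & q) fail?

w0: successors {w1, w2, w3, w4}; [](~p | p & q) there: w1:T, w2:T, w3:T, w4:T. ✓
w1: successors {w5, w6}; [](~p | p & q) there: w5:T, w6:T. ✓
w2: no successors, so [][](~p | p & q) holds vacuously. ✓
w3: no successors, so [][](~p | p & q) holds vacuously. ✓
w4: no successors, so [][](~p | p & q) holds vacuously. ✓
w5: successors {w0, w1, w7}; [](~p | p & q) there: w0:T, w1:T, w7:T. ✓
w6: no successors, so [][](~p | p & q) holds vacuously. ✓
w7: no successors, so [][](~p | p & q) holds vacuously. ✓
Satisfying worlds: {w0, w1, w2, w3, w4, w5, w6, w7}.
So [][](~p | p & q) fails at the other 0 worlds.

0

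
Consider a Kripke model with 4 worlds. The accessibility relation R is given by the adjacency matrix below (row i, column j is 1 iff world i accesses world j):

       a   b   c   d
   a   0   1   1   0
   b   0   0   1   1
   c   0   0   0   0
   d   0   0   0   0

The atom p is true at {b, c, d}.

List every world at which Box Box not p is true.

{b, c, d}

a: successors {b, c}; Box not p there: b:F, c:T. ✗
b: successors {c, d}; Box not p there: c:T, d:T. ✓
c: no successors, so Box Box not p holds vacuously. ✓
d: no successors, so Box Box not p holds vacuously. ✓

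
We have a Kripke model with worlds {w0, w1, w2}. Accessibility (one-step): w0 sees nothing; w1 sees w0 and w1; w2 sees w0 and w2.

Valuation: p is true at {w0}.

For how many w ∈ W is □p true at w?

w0: no successors, so □p holds vacuously. ✓
w1: successors {w0, w1}; p there: w0:T, w1:F. ✗
w2: successors {w0, w2}; p there: w0:T, w2:F. ✗
Satisfying worlds: {w0}.

1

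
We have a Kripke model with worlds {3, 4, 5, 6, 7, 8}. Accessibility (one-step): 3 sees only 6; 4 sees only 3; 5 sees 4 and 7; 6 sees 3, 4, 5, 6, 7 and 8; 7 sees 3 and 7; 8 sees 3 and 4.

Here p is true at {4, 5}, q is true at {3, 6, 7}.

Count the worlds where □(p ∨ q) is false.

3: successors {6}; p ∨ q there: 6:T. ✓
4: successors {3}; p ∨ q there: 3:T. ✓
5: successors {4, 7}; p ∨ q there: 4:T, 7:T. ✓
6: successors {3, 4, 5, 6, 7, 8}; p ∨ q there: 3:T, 4:T, 5:T, 6:T, 7:T, 8:F. ✗
7: successors {3, 7}; p ∨ q there: 3:T, 7:T. ✓
8: successors {3, 4}; p ∨ q there: 3:T, 4:T. ✓
Satisfying worlds: {3, 4, 5, 7, 8}.
So □(p ∨ q) fails at the other 1 world.

1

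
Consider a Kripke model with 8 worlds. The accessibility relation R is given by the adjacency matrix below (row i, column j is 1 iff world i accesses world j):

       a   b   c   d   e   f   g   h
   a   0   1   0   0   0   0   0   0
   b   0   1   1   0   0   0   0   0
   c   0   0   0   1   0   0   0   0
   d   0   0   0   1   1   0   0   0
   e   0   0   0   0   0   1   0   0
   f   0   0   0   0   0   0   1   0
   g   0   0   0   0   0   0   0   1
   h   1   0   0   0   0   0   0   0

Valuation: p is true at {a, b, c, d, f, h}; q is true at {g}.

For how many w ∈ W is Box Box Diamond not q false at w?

a: successors {b}; Box Diamond not q there: b:T. ✓
b: successors {b, c}; Box Diamond not q there: b:T, c:T. ✓
c: successors {d}; Box Diamond not q there: d:T. ✓
d: successors {d, e}; Box Diamond not q there: d:T, e:F. ✗
e: successors {f}; Box Diamond not q there: f:T. ✓
f: successors {g}; Box Diamond not q there: g:T. ✓
g: successors {h}; Box Diamond not q there: h:T. ✓
h: successors {a}; Box Diamond not q there: a:T. ✓
Satisfying worlds: {a, b, c, e, f, g, h}.
So Box Box Diamond not q fails at the other 1 world.

1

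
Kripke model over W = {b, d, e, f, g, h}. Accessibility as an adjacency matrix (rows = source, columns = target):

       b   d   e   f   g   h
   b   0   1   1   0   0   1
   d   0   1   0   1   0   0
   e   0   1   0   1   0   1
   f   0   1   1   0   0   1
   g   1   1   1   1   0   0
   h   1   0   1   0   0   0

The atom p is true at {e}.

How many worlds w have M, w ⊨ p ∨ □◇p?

1

b: p is F, □◇p is F. ✗
d: p is F, □◇p is F. ✗
e: p is T, □◇p is F. ✓
f: p is F, □◇p is F. ✗
g: p is F, □◇p is F. ✗
h: p is F, □◇p is F. ✗
Satisfying worlds: {e}.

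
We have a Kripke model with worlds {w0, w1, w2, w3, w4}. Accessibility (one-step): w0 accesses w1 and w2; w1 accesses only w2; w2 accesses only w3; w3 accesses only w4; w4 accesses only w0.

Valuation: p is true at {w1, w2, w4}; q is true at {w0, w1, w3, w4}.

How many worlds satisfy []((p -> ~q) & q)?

2

w0: successors {w1, w2}; (p -> ~q) & q there: w1:F, w2:F. ✗
w1: successors {w2}; (p -> ~q) & q there: w2:F. ✗
w2: successors {w3}; (p -> ~q) & q there: w3:T. ✓
w3: successors {w4}; (p -> ~q) & q there: w4:F. ✗
w4: successors {w0}; (p -> ~q) & q there: w0:T. ✓
Satisfying worlds: {w2, w4}.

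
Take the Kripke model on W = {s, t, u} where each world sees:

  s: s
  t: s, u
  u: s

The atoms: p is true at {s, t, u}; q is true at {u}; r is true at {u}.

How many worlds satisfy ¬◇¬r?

0

s: ◇¬r is T. ✗
t: ◇¬r is T. ✗
u: ◇¬r is T. ✗
Satisfying worlds: ∅.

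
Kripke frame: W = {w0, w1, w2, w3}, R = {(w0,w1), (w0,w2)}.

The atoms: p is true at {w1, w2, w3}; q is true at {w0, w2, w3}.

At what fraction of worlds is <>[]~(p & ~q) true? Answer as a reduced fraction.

w0: successors {w1, w2}; []~(p & ~q) there: w1:T, w2:T. ✓
w1: no successors, so <>[]~(p & ~q) fails. ✗
w2: no successors, so <>[]~(p & ~q) fails. ✗
w3: no successors, so <>[]~(p & ~q) fails. ✗
That's 1 of 4 worlds, so 1/4.

1/4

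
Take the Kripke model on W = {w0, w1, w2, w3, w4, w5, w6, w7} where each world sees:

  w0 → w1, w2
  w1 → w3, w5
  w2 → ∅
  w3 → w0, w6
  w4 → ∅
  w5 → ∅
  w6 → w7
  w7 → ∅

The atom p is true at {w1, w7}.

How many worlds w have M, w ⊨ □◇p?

w0: successors {w1, w2}; ◇p there: w1:F, w2:F. ✗
w1: successors {w3, w5}; ◇p there: w3:F, w5:F. ✗
w2: no successors, so □◇p holds vacuously. ✓
w3: successors {w0, w6}; ◇p there: w0:T, w6:T. ✓
w4: no successors, so □◇p holds vacuously. ✓
w5: no successors, so □◇p holds vacuously. ✓
w6: successors {w7}; ◇p there: w7:F. ✗
w7: no successors, so □◇p holds vacuously. ✓
Satisfying worlds: {w2, w3, w4, w5, w7}.

5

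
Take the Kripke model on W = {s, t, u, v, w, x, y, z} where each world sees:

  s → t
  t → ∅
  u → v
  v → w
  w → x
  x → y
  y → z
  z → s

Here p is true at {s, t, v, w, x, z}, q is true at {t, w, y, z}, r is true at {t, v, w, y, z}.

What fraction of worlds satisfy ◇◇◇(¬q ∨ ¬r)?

1/4

s: successors {t}; ◇◇(¬q ∨ ¬r) there: t:F. ✗
t: no successors, so ◇◇◇(¬q ∨ ¬r) fails. ✗
u: successors {v}; ◇◇(¬q ∨ ¬r) there: v:T. ✓
v: successors {w}; ◇◇(¬q ∨ ¬r) there: w:F. ✗
w: successors {x}; ◇◇(¬q ∨ ¬r) there: x:F. ✗
x: successors {y}; ◇◇(¬q ∨ ¬r) there: y:T. ✓
y: successors {z}; ◇◇(¬q ∨ ¬r) there: z:F. ✗
z: successors {s}; ◇◇(¬q ∨ ¬r) there: s:F. ✗
That's 2 of 8 worlds, so 2/8 = 1/4.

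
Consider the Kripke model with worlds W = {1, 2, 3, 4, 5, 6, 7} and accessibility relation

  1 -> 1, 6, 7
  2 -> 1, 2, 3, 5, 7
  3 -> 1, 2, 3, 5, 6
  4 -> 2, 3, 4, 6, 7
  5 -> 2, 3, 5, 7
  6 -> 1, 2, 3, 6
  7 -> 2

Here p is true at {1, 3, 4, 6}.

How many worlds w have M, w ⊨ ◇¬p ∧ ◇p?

6

1: ◇¬p is T, ◇p is T. ✓
2: ◇¬p is T, ◇p is T. ✓
3: ◇¬p is T, ◇p is T. ✓
4: ◇¬p is T, ◇p is T. ✓
5: ◇¬p is T, ◇p is T. ✓
6: ◇¬p is T, ◇p is T. ✓
7: ◇¬p is T, ◇p is F. ✗
Satisfying worlds: {1, 2, 3, 4, 5, 6}.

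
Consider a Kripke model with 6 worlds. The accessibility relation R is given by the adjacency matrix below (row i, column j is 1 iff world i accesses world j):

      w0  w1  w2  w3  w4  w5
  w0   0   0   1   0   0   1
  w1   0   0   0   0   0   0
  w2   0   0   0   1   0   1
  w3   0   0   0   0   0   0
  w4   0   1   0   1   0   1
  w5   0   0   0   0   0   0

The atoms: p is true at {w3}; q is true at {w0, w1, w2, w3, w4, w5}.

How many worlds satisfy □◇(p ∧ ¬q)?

3

w0: successors {w2, w5}; ◇(p ∧ ¬q) there: w2:F, w5:F. ✗
w1: no successors, so □◇(p ∧ ¬q) holds vacuously. ✓
w2: successors {w3, w5}; ◇(p ∧ ¬q) there: w3:F, w5:F. ✗
w3: no successors, so □◇(p ∧ ¬q) holds vacuously. ✓
w4: successors {w1, w3, w5}; ◇(p ∧ ¬q) there: w1:F, w3:F, w5:F. ✗
w5: no successors, so □◇(p ∧ ¬q) holds vacuously. ✓
Satisfying worlds: {w1, w3, w5}.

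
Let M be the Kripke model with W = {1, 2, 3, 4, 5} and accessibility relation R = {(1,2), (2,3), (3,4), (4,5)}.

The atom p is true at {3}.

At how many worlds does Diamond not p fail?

2

1: successors {2}; not p there: 2:T. ✓
2: successors {3}; not p there: 3:F. ✗
3: successors {4}; not p there: 4:T. ✓
4: successors {5}; not p there: 5:T. ✓
5: no successors, so Diamond not p fails. ✗
Satisfying worlds: {1, 3, 4}.
So Diamond not p fails at the other 2 worlds.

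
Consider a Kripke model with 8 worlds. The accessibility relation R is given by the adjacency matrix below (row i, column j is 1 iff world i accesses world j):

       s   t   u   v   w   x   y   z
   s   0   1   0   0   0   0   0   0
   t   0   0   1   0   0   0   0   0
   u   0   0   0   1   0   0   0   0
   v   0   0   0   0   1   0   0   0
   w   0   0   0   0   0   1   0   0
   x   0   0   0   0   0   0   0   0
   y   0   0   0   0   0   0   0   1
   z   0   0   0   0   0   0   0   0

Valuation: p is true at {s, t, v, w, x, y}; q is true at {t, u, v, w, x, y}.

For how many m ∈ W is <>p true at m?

4

s: successors {t}; p there: t:T. ✓
t: successors {u}; p there: u:F. ✗
u: successors {v}; p there: v:T. ✓
v: successors {w}; p there: w:T. ✓
w: successors {x}; p there: x:T. ✓
x: no successors, so <>p fails. ✗
y: successors {z}; p there: z:F. ✗
z: no successors, so <>p fails. ✗
Satisfying worlds: {s, u, v, w}.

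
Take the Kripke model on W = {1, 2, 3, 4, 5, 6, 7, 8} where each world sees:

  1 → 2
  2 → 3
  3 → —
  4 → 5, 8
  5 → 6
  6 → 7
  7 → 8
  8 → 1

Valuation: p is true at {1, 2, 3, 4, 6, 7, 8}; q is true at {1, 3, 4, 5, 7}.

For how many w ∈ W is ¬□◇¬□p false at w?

1: □◇¬□p is F. ✓
2: □◇¬□p is F. ✓
3: □◇¬□p is T. ✗
4: □◇¬□p is F. ✓
5: □◇¬□p is F. ✓
6: □◇¬□p is F. ✓
7: □◇¬□p is F. ✓
8: □◇¬□p is F. ✓
Satisfying worlds: {1, 2, 4, 5, 6, 7, 8}.
So ¬□◇¬□p fails at the other 1 world.

1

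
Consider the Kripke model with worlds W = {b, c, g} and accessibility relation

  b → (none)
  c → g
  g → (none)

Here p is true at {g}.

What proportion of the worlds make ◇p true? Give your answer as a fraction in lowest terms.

1/3

b: no successors, so ◇p fails. ✗
c: successors {g}; p there: g:T. ✓
g: no successors, so ◇p fails. ✗
That's 1 of 3 worlds, so 1/3.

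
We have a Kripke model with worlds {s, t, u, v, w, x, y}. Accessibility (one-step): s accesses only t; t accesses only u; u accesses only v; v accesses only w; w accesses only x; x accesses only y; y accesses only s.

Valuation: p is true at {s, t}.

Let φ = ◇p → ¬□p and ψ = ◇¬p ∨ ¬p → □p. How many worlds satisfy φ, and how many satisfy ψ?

5 and 2

For ◇p → ¬□p:
s: ◇p is T, ¬□p is F. ✗
t: ◇p is F, ¬□p is T. ✓
u: ◇p is F, ¬□p is T. ✓
v: ◇p is F, ¬□p is T. ✓
w: ◇p is F, ¬□p is T. ✓
x: ◇p is F, ¬□p is T. ✓
y: ◇p is T, ¬□p is F. ✗
— 5 worlds.
For ◇¬p ∨ ¬p → □p:
s: ◇¬p ∨ ¬p is F, □p is T. ✓
t: ◇¬p ∨ ¬p is T, □p is F. ✗
u: ◇¬p ∨ ¬p is T, □p is F. ✗
v: ◇¬p ∨ ¬p is T, □p is F. ✗
w: ◇¬p ∨ ¬p is T, □p is F. ✗
x: ◇¬p ∨ ¬p is T, □p is F. ✗
y: ◇¬p ∨ ¬p is T, □p is T. ✓
— 2 worlds.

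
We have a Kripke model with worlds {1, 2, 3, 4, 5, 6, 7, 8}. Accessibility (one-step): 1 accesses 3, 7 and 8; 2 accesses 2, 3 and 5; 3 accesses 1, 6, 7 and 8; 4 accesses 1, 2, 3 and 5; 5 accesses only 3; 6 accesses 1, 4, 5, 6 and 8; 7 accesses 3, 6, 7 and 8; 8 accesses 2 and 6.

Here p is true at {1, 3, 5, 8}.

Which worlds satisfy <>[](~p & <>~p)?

1: successors {3, 7, 8}; [](~p & <>~p) there: 3:F, 7:F, 8:T. ✓
2: successors {2, 3, 5}; [](~p & <>~p) there: 2:F, 3:F, 5:F. ✗
3: successors {1, 6, 7, 8}; [](~p & <>~p) there: 1:F, 6:F, 7:F, 8:T. ✓
4: successors {1, 2, 3, 5}; [](~p & <>~p) there: 1:F, 2:F, 3:F, 5:F. ✗
5: successors {3}; [](~p & <>~p) there: 3:F. ✗
6: successors {1, 4, 5, 6, 8}; [](~p & <>~p) there: 1:F, 4:F, 5:F, 6:F, 8:T. ✓
7: successors {3, 6, 7, 8}; [](~p & <>~p) there: 3:F, 6:F, 7:F, 8:T. ✓
8: successors {2, 6}; [](~p & <>~p) there: 2:F, 6:F. ✗

{1, 3, 6, 7}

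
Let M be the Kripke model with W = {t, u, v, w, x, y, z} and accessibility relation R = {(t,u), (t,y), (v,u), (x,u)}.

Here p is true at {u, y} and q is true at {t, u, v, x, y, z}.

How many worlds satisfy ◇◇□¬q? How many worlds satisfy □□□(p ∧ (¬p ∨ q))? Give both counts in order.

0 and 7

For ◇◇□¬q:
t: successors {u, y}; ◇□¬q there: u:F, y:F. ✗
u: no successors, so ◇◇□¬q fails. ✗
v: successors {u}; ◇□¬q there: u:F. ✗
w: no successors, so ◇◇□¬q fails. ✗
x: successors {u}; ◇□¬q there: u:F. ✗
y: no successors, so ◇◇□¬q fails. ✗
z: no successors, so ◇◇□¬q fails. ✗
— 0 worlds.
For □□□(p ∧ (¬p ∨ q)):
t: successors {u, y}; □□(p ∧ (¬p ∨ q)) there: u:T, y:T. ✓
u: no successors, so □□□(p ∧ (¬p ∨ q)) holds vacuously. ✓
v: successors {u}; □□(p ∧ (¬p ∨ q)) there: u:T. ✓
w: no successors, so □□□(p ∧ (¬p ∨ q)) holds vacuously. ✓
x: successors {u}; □□(p ∧ (¬p ∨ q)) there: u:T. ✓
y: no successors, so □□□(p ∧ (¬p ∨ q)) holds vacuously. ✓
z: no successors, so □□□(p ∧ (¬p ∨ q)) holds vacuously. ✓
— 7 worlds.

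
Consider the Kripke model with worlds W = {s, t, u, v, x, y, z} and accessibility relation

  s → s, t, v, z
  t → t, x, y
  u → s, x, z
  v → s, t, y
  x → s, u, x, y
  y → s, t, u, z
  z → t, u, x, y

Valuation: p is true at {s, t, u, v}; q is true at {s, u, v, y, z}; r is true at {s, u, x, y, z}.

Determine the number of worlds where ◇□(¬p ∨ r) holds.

s: successors {s, t, v, z}; □(¬p ∨ r) there: s:F, t:F, v:F, z:F. ✗
t: successors {t, x, y}; □(¬p ∨ r) there: t:F, x:T, y:F. ✓
u: successors {s, x, z}; □(¬p ∨ r) there: s:F, x:T, z:F. ✓
v: successors {s, t, y}; □(¬p ∨ r) there: s:F, t:F, y:F. ✗
x: successors {s, u, x, y}; □(¬p ∨ r) there: s:F, u:T, x:T, y:F. ✓
y: successors {s, t, u, z}; □(¬p ∨ r) there: s:F, t:F, u:T, z:F. ✓
z: successors {t, u, x, y}; □(¬p ∨ r) there: t:F, u:T, x:T, y:F. ✓
Satisfying worlds: {t, u, x, y, z}.

5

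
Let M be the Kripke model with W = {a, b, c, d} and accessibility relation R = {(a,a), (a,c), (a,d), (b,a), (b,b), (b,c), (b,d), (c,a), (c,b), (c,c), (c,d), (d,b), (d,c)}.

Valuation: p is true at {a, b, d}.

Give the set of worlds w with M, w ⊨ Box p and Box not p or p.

a: Box p and Box not p is F, p is T. ✓
b: Box p and Box not p is F, p is T. ✓
c: Box p and Box not p is F, p is F. ✗
d: Box p and Box not p is F, p is T. ✓

{a, b, d}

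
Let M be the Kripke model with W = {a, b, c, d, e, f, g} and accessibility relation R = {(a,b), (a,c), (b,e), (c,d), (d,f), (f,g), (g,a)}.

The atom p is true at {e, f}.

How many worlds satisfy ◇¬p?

4

a: successors {b, c}; ¬p there: b:T, c:T. ✓
b: successors {e}; ¬p there: e:F. ✗
c: successors {d}; ¬p there: d:T. ✓
d: successors {f}; ¬p there: f:F. ✗
e: no successors, so ◇¬p fails. ✗
f: successors {g}; ¬p there: g:T. ✓
g: successors {a}; ¬p there: a:T. ✓
Satisfying worlds: {a, c, f, g}.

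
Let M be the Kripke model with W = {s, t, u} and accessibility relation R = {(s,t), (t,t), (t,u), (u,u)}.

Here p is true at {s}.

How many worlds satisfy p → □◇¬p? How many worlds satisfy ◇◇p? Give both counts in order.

For p → □◇¬p:
s: p is T, □◇¬p is T. ✓
t: p is F, □◇¬p is T. ✓
u: p is F, □◇¬p is T. ✓
— 3 worlds.
For ◇◇p:
s: successors {t}; ◇p there: t:F. ✗
t: successors {t, u}; ◇p there: t:F, u:F. ✗
u: successors {u}; ◇p there: u:F. ✗
— 0 worlds.

3 and 0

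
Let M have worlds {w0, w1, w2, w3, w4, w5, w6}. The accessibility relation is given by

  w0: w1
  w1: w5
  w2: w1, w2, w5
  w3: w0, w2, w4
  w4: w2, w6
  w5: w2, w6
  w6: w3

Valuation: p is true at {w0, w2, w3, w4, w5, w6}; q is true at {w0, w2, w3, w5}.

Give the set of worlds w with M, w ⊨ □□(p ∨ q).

w0: successors {w1}; □(p ∨ q) there: w1:T. ✓
w1: successors {w5}; □(p ∨ q) there: w5:T. ✓
w2: successors {w1, w2, w5}; □(p ∨ q) there: w1:T, w2:F, w5:T. ✗
w3: successors {w0, w2, w4}; □(p ∨ q) there: w0:F, w2:F, w4:T. ✗
w4: successors {w2, w6}; □(p ∨ q) there: w2:F, w6:T. ✗
w5: successors {w2, w6}; □(p ∨ q) there: w2:F, w6:T. ✗
w6: successors {w3}; □(p ∨ q) there: w3:T. ✓

{w0, w1, w6}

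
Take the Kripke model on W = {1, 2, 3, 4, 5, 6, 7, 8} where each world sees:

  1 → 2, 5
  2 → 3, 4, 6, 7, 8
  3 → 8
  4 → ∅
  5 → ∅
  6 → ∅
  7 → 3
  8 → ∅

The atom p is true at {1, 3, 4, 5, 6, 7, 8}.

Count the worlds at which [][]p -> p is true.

7

1: [][]p is T, p is T. ✓
2: [][]p is T, p is F. ✗
3: [][]p is T, p is T. ✓
4: [][]p is T, p is T. ✓
5: [][]p is T, p is T. ✓
6: [][]p is T, p is T. ✓
7: [][]p is T, p is T. ✓
8: [][]p is T, p is T. ✓
Satisfying worlds: {1, 3, 4, 5, 6, 7, 8}.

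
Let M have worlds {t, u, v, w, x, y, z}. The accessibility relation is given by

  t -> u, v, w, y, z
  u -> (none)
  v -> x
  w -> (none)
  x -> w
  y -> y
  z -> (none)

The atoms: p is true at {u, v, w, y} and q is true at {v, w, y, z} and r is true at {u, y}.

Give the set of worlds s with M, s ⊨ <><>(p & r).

{t, y}

t: successors {u, v, w, y, z}; <>(p & r) there: u:F, v:F, w:F, y:T, z:F. ✓
u: no successors, so <><>(p & r) fails. ✗
v: successors {x}; <>(p & r) there: x:F. ✗
w: no successors, so <><>(p & r) fails. ✗
x: successors {w}; <>(p & r) there: w:F. ✗
y: successors {y}; <>(p & r) there: y:T. ✓
z: no successors, so <><>(p & r) fails. ✗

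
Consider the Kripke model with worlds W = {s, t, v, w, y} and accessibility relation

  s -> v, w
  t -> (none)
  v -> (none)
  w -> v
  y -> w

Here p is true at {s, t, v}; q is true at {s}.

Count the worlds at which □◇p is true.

3

s: successors {v, w}; ◇p there: v:F, w:T. ✗
t: no successors, so □◇p holds vacuously. ✓
v: no successors, so □◇p holds vacuously. ✓
w: successors {v}; ◇p there: v:F. ✗
y: successors {w}; ◇p there: w:T. ✓
Satisfying worlds: {t, v, y}.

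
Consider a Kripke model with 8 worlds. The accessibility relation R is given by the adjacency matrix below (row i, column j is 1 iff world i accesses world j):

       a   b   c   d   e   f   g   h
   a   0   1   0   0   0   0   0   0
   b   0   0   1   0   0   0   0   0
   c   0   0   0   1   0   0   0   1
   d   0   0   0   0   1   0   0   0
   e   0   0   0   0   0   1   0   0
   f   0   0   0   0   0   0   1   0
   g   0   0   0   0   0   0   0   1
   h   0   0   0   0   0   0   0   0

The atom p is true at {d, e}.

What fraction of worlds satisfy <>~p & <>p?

a: <>~p is T, <>p is F. ✗
b: <>~p is T, <>p is F. ✗
c: <>~p is T, <>p is T. ✓
d: <>~p is F, <>p is T. ✗
e: <>~p is T, <>p is F. ✗
f: <>~p is T, <>p is F. ✗
g: <>~p is T, <>p is F. ✗
h: <>~p is F, <>p is F. ✗
That's 1 of 8 worlds, so 1/8.

1/8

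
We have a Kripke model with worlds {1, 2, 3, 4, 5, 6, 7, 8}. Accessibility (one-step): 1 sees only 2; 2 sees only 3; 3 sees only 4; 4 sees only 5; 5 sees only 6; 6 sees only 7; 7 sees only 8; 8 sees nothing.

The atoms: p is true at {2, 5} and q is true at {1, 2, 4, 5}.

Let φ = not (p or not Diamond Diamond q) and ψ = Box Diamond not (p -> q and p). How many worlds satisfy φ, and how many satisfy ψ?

1 and 1

For not (p or not Diamond Diamond q):
1: p or not Diamond Diamond q is T. ✗
2: p or not Diamond Diamond q is T. ✗
3: p or not Diamond Diamond q is F. ✓
4: p or not Diamond Diamond q is T. ✗
5: p or not Diamond Diamond q is T. ✗
6: p or not Diamond Diamond q is T. ✗
7: p or not Diamond Diamond q is T. ✗
8: p or not Diamond Diamond q is T. ✗
— 1 world.
For Box Diamond not (p -> q and p):
1: successors {2}; Diamond not (p -> q and p) there: 2:F. ✗
2: successors {3}; Diamond not (p -> q and p) there: 3:F. ✗
3: successors {4}; Diamond not (p -> q and p) there: 4:F. ✗
4: successors {5}; Diamond not (p -> q and p) there: 5:F. ✗
5: successors {6}; Diamond not (p -> q and p) there: 6:F. ✗
6: successors {7}; Diamond not (p -> q and p) there: 7:F. ✗
7: successors {8}; Diamond not (p -> q and p) there: 8:F. ✗
8: no successors, so Box Diamond not (p -> q and p) holds vacuously. ✓
— 1 world.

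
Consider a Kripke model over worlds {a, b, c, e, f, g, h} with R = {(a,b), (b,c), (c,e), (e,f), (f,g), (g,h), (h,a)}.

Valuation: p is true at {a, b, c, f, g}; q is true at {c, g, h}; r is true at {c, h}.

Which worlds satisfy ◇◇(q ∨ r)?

{a, e, f}

a: successors {b}; ◇(q ∨ r) there: b:T. ✓
b: successors {c}; ◇(q ∨ r) there: c:F. ✗
c: successors {e}; ◇(q ∨ r) there: e:F. ✗
e: successors {f}; ◇(q ∨ r) there: f:T. ✓
f: successors {g}; ◇(q ∨ r) there: g:T. ✓
g: successors {h}; ◇(q ∨ r) there: h:F. ✗
h: successors {a}; ◇(q ∨ r) there: a:F. ✗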